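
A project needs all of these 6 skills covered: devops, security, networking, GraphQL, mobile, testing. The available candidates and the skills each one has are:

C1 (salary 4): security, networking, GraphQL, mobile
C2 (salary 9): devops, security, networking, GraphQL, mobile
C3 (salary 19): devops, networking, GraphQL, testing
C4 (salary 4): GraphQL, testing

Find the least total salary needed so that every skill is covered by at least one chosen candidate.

C2, C4 cover every skill at salary 9 + 4 = 13.
Any cover uses at least 2 candidates; among all covering selections none totals below 13.
Greedy by coverage-per-salary would pick C1, C4, C2 for 17 — worse than the optimum 13.

13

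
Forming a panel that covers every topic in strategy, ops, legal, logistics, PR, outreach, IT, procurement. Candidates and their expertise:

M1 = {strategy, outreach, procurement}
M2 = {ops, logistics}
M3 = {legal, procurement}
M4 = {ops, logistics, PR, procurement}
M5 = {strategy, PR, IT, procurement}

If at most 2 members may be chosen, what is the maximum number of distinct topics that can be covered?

6

Choosing M1, M4 covers {strategy, ops, logistics, PR, outreach, procurement} — 6 topics.
No choice of 2 members does better; here legal, IT are left uncovered.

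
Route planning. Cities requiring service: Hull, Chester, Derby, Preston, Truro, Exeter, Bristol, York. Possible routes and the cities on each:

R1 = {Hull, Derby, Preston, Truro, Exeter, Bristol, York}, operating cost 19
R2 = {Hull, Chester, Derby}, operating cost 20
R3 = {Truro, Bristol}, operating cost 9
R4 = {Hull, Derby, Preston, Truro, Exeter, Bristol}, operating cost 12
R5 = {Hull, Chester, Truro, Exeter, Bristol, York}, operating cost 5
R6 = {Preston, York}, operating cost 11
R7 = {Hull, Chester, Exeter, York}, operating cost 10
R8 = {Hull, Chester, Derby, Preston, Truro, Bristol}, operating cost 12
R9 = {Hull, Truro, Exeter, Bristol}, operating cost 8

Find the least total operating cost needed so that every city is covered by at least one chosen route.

R4, R5 cover every city at operating cost 12 + 5 = 17.
Any cover uses at least 2 routes; among all covering selections none totals below 17.

17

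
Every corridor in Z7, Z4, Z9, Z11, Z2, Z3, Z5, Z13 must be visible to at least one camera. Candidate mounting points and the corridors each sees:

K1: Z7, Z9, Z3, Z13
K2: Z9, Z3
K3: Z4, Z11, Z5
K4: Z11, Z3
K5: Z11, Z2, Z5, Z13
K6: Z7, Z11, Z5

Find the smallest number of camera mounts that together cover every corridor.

K1, K3, K5 together cover {Z7, Z4, Z9, Z11, Z2, Z3, Z5, Z13} — every corridor.
No 2 of the 6 camera mounts cover everything (all 15 pairs fall short), so 3 is minimum.

3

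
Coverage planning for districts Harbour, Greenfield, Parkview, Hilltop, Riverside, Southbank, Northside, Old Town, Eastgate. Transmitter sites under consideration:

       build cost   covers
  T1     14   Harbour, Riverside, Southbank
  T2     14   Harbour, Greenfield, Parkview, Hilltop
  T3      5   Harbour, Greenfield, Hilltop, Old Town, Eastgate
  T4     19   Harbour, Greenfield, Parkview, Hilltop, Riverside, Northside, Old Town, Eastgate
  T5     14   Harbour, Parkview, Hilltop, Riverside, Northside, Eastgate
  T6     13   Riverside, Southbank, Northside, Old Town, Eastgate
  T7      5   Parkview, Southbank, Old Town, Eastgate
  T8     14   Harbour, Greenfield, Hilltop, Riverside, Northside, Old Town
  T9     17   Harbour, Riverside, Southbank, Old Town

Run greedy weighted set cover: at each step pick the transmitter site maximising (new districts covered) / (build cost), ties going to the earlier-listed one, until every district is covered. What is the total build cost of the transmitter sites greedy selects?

Pick 1: T3 adds 5 new (Harbour, Greenfield, Hilltop, Old Town, Eastgate) at build cost 5 (ratio 5/5).
Pick 2: T7 adds 2 new (Parkview, Southbank) at build cost 5 (ratio 2/5).
Pick 3: T6 adds 2 new (Riverside, Northside) at build cost 13 (ratio 2/13).
Greedy total build cost: 5 + 5 + 13 = 23. (The true optimum is 19, so greedy overshoots here.)

23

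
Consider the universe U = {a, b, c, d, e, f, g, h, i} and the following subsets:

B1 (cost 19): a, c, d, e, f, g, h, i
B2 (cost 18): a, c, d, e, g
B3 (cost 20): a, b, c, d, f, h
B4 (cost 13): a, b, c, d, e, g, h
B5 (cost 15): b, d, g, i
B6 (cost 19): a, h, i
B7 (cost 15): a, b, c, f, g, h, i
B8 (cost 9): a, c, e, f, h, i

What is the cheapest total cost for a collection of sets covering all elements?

B4, B8 cover every element at cost 13 + 9 = 22.
Any cover uses at least 2 sets; among all covering selections none totals below 22.

22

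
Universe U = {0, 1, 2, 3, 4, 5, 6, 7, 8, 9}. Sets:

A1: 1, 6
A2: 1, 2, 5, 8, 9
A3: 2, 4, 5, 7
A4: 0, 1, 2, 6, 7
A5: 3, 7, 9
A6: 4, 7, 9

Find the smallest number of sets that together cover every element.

A2, A3, A4, A5 together cover {0, 1, 2, 3, 4, 5, 6, 7, 8, 9} — every element.
No 3 of the 6 sets cover everything (all 20 triples fall short), so 4 is minimum.

4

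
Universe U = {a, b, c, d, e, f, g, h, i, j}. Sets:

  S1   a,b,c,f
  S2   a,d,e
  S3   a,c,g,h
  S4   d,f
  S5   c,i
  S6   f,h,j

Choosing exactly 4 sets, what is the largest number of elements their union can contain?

9

Choosing S1, S2, S3, S5 covers {a, b, c, d, e, f, g, h, i} — 9 elements.
No choice of 4 sets does better; here j is left uncovered.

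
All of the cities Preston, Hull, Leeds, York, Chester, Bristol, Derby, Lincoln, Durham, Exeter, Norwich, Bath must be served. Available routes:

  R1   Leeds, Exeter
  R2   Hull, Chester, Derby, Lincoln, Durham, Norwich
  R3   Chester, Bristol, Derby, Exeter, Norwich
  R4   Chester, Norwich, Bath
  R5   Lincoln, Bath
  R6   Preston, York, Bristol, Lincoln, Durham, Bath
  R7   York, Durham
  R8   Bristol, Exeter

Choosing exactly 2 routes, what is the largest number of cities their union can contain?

10

Choosing R2, R6 covers {Preston, Hull, York, Chester, Bristol, Derby, Lincoln, Durham, Norwich, Bath} — 10 cities.
No choice of 2 routes does better; here Leeds, Exeter are left uncovered.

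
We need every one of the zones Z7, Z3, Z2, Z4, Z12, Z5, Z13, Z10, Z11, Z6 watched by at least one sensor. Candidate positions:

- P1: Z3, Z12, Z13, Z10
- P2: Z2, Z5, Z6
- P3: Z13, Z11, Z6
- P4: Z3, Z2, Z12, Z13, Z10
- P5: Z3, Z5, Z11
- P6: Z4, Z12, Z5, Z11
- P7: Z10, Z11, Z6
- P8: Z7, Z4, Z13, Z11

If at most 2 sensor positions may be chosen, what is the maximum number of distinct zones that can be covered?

8

Choosing P4, P6 covers {Z3, Z2, Z4, Z12, Z5, Z13, Z10, Z11} — 8 zones.
No choice of 2 sensor positions does better; here Z7, Z6 are left uncovered.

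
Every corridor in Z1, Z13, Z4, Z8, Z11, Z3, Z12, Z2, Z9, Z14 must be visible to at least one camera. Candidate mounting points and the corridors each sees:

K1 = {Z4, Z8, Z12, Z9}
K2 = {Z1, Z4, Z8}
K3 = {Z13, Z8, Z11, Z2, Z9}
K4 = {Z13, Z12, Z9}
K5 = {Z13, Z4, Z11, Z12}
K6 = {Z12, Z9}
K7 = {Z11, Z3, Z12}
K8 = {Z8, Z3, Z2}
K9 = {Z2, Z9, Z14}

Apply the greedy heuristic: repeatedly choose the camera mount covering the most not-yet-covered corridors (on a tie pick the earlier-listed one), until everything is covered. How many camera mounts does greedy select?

Pick 1: K3 covers 5 new corridors (Z13, Z8, Z11, Z2, Z9).
Pick 2: K1 covers 2 new corridors (Z4, Z12).
Pick 3: K2 covers 1 new corridors (Z1).
Pick 4: K7 covers 1 new corridors (Z3).
Pick 5: K9 covers 1 new corridors (Z14).
Greedy uses 5 camera mounts. (The true minimum is 4.)

5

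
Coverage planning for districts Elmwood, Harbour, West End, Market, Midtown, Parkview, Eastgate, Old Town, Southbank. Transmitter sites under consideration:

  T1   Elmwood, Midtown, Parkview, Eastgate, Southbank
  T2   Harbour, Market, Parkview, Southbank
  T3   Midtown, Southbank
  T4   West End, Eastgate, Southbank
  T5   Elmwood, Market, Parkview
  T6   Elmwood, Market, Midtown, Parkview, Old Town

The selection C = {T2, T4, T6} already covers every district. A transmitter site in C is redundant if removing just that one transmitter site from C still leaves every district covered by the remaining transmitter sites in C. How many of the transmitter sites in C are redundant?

0

Drop T2: Harbour uncovered — not redundant.
Drop T4: West End, Eastgate uncovered — not redundant.
Drop T6: Elmwood, Midtown, Old Town uncovered — not redundant.
None of the transmitter sites in C is redundant.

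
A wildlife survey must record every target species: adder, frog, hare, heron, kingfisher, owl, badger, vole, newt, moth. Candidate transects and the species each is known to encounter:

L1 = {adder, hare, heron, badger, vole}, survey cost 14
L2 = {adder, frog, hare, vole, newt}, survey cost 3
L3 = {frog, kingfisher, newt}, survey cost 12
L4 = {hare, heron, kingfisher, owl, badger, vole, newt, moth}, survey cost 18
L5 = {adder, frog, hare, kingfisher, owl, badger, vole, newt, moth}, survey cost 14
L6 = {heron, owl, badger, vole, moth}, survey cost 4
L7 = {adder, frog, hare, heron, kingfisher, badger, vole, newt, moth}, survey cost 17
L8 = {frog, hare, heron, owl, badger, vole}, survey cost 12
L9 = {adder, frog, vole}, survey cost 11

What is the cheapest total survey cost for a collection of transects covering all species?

18

L5, L6 cover every species at survey cost 14 + 4 = 18.
Any cover uses at least 2 transects; among all covering selections none totals below 18.
Greedy by coverage-per-survey cost would pick L2, L6, L3 for 19 — worse than the optimum 18.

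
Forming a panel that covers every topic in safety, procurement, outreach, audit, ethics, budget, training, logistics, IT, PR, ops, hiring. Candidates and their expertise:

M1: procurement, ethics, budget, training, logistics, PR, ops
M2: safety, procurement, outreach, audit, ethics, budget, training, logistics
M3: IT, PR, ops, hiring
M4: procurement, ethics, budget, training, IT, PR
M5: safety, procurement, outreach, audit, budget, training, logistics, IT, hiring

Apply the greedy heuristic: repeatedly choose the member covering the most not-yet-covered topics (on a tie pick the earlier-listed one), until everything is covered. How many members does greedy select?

Pick 1: M5 covers 9 new topics (safety, procurement, outreach, audit, budget, training, logistics, IT, hiring).
Pick 2: M1 covers 3 new topics (ethics, PR, ops).
Greedy uses 2 members.

2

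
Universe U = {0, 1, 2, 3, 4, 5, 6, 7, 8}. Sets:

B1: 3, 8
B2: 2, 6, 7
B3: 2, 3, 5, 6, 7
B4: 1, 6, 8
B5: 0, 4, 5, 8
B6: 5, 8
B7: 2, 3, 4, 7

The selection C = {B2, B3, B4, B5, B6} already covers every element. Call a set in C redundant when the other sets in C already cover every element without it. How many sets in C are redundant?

2

Drop B2: the rest still cover every element — redundant.
Drop B3: 3 uncovered — not redundant.
Drop B4: 1 uncovered — not redundant.
Drop B5: 0, 4 uncovered — not redundant.
Drop B6: the rest still cover every element — redundant.
2 redundant: B2, B6.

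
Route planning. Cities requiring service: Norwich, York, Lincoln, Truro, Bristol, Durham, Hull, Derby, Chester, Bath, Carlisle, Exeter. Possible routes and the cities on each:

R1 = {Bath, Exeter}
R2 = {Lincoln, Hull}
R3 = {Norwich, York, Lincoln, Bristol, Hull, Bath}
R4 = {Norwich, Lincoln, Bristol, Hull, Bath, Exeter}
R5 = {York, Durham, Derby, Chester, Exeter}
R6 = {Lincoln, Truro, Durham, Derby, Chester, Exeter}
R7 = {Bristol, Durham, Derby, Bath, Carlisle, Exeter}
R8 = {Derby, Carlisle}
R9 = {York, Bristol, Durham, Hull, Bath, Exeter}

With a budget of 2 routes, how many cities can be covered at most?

11

Choosing R3, R6 covers {Norwich, York, Lincoln, Truro, Bristol, Durham, Hull, Derby, Chester, Bath, Exeter} — 11 cities.
No choice of 2 routes does better; here Carlisle is left uncovered.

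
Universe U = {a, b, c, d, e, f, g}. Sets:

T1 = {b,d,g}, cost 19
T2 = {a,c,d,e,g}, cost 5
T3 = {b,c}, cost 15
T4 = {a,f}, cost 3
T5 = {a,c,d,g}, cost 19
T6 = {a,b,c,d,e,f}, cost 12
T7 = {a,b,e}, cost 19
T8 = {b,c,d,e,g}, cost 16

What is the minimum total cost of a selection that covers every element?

17

T2, T6 cover every element at cost 5 + 12 = 17.
Any cover uses at least 2 sets; among all covering selections none totals below 17.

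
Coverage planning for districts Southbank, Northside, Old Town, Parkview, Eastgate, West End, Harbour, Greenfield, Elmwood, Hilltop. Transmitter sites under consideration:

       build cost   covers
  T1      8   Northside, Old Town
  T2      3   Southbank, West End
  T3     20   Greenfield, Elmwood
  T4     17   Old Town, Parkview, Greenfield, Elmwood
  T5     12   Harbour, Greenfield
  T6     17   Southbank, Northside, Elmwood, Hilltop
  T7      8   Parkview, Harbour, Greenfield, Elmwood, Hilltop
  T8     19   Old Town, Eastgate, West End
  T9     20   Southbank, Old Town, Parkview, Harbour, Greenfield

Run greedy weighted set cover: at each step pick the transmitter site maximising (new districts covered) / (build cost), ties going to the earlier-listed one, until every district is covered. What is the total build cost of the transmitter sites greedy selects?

Pick 1: T2 adds 2 new (Southbank, West End) at build cost 3 (ratio 2/3).
Pick 2: T7 adds 5 new (Parkview, Harbour, Greenfield, Elmwood, Hilltop) at build cost 8 (ratio 5/8).
Pick 3: T1 adds 2 new (Northside, Old Town) at build cost 8 (ratio 2/8).
Pick 4: T8 adds 1 new (Eastgate) at build cost 19 (ratio 1/19).
Greedy total build cost: 3 + 8 + 8 + 19 = 38.

38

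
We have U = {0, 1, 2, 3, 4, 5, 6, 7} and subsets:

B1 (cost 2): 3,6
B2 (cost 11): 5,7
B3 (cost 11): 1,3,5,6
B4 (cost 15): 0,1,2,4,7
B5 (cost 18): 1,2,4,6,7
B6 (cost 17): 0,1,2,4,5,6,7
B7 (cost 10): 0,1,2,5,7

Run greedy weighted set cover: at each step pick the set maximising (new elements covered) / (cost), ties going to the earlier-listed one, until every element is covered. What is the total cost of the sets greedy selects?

27

Pick 1: B1 adds 2 new (3, 6) at cost 2 (ratio 2/2).
Pick 2: B7 adds 5 new (0, 1, 2, 5, 7) at cost 10 (ratio 5/10).
Pick 3: B4 adds 1 new (4) at cost 15 (ratio 1/15).
Greedy total cost: 2 + 10 + 15 = 27. (The true optimum is 19, so greedy overshoots here.)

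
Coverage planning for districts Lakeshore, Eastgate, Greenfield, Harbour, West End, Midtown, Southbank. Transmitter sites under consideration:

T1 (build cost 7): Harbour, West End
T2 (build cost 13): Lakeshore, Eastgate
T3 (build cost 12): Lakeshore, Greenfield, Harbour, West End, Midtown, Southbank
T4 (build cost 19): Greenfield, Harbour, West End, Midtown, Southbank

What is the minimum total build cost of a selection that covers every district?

T2, T3 cover every district at build cost 13 + 12 = 25.
Any cover uses at least 2 transmitter sites; among all covering selections none totals below 25.

25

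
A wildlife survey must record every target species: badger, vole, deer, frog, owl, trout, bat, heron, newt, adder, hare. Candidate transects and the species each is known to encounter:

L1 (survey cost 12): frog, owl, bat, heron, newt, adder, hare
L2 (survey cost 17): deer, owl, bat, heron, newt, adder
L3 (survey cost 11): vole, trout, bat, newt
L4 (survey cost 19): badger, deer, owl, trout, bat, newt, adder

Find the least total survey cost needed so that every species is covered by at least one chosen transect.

L1, L3, L4 cover every species at survey cost 12 + 11 + 19 = 42.
Any cover uses at least 3 transects; among all covering selections none totals below 42.

42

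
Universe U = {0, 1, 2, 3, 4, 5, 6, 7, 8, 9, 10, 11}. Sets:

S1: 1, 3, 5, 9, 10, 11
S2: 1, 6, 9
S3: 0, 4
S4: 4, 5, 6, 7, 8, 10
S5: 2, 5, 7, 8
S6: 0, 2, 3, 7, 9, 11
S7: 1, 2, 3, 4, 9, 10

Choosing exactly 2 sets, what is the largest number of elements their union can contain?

11

Choosing S4, S6 covers {0, 2, 3, 4, 5, 6, 7, 8, 9, 10, 11} — 11 elements.
No choice of 2 sets does better; here 1 is left uncovered.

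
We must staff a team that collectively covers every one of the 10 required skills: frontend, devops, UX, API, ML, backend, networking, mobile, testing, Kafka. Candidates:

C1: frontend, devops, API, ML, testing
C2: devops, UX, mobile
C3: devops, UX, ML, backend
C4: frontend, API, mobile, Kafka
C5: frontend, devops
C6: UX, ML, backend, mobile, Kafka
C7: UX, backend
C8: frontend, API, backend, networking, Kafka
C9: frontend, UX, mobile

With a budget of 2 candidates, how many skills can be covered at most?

Choosing C1, C6 covers {frontend, devops, UX, API, ML, backend, mobile, testing, Kafka} — 9 skills.
No choice of 2 candidates does better; here networking is left uncovered.

9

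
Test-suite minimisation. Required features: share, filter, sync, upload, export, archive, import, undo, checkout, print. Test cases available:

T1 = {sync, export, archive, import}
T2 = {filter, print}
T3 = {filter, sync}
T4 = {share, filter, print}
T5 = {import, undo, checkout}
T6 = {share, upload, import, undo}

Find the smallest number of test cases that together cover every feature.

T1, T2, T5, T6 together cover {share, filter, sync, upload, export, archive, import, undo, checkout, print} — every feature.
No 3 of the 6 test cases cover everything (all 20 triples fall short), so 4 is minimum.

4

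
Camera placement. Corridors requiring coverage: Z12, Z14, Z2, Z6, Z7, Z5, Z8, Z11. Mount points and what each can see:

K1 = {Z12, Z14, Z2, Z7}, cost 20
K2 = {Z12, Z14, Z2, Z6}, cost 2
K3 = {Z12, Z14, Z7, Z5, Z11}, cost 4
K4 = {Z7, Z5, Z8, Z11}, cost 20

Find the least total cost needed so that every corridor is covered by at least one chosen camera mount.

22

K2, K4 cover every corridor at cost 2 + 20 = 22.
Any cover uses at least 2 camera mounts; among all covering selections none totals below 22.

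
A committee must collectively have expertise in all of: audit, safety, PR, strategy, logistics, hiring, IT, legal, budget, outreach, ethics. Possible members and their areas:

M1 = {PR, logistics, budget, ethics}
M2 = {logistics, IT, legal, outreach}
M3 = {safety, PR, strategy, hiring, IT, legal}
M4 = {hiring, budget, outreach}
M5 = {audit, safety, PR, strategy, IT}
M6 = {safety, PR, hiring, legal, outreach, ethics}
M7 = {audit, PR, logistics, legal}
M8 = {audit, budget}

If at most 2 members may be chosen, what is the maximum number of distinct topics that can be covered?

9

Choosing M1, M3 covers {safety, PR, strategy, logistics, hiring, IT, legal, budget, ethics} — 9 topics.
No choice of 2 members does better; here audit, outreach are left uncovered.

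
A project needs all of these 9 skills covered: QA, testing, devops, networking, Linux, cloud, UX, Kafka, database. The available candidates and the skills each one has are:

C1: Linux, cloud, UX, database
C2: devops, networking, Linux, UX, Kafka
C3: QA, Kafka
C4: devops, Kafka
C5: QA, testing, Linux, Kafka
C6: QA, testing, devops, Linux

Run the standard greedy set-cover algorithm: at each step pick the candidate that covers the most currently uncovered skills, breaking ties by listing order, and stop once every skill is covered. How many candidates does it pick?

3

Pick 1: C2 covers 5 new skills (devops, networking, Linux, UX, Kafka).
Pick 2: C1 covers 2 new skills (cloud, database).
Pick 3: C5 covers 2 new skills (QA, testing).
Greedy uses 3 candidates.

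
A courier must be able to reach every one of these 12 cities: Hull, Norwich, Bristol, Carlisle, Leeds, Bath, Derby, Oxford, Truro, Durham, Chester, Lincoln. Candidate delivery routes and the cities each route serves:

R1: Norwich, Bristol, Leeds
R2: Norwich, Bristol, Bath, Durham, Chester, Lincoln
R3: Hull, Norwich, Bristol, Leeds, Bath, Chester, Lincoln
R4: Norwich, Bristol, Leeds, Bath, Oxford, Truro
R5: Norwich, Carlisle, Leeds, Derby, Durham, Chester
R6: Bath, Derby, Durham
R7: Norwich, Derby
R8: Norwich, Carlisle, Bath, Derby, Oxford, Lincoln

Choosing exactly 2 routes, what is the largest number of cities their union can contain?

10

Choosing R3, R5 covers {Hull, Norwich, Bristol, Carlisle, Leeds, Bath, Derby, Durham, Chester, Lincoln} — 10 cities.
No choice of 2 routes does better; here Oxford, Truro are left uncovered.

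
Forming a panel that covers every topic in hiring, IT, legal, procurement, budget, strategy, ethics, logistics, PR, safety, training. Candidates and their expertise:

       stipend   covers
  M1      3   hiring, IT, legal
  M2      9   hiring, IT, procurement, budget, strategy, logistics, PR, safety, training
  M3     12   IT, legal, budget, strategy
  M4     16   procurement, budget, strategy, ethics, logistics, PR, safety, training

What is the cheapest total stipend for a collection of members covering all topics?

19

M1, M4 cover every topic at stipend 3 + 16 = 19.
Any cover uses at least 2 members; among all covering selections none totals below 19.
Greedy by coverage-per-stipend would pick M1, M2, M4 for 28 — worse than the optimum 19.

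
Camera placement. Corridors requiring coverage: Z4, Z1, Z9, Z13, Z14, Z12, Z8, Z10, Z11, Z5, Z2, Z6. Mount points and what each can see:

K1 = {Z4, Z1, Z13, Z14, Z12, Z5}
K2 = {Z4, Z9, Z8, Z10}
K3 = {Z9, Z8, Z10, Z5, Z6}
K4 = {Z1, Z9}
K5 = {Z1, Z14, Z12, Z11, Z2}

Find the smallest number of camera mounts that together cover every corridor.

3

K1, K3, K5 together cover {Z4, Z1, Z9, Z13, Z14, Z12, Z8, Z10, Z11, Z5, Z2, Z6} — every corridor.
No 2 of the 5 camera mounts cover everything (all 10 pairs fall short), so 3 is minimum.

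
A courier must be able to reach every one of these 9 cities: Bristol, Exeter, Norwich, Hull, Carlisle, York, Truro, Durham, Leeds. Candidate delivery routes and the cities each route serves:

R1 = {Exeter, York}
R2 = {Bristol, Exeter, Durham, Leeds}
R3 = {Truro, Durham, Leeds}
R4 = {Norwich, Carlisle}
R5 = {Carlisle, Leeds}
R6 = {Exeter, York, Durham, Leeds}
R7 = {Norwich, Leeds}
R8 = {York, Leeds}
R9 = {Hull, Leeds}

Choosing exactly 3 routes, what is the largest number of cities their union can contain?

Choosing R1, R2, R4 covers {Bristol, Exeter, Norwich, Carlisle, York, Durham, Leeds} — 7 cities.
No choice of 3 routes does better; here Hull, Truro are left uncovered.

7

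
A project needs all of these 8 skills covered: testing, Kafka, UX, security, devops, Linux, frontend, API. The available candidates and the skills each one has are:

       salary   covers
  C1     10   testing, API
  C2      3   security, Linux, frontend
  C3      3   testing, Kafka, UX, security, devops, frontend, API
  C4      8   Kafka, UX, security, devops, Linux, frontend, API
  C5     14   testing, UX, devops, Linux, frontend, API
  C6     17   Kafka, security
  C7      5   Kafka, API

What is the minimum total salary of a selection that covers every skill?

6

C2, C3 cover every skill at salary 3 + 3 = 6.
Any cover uses at least 2 candidates; among all covering selections none totals below 6.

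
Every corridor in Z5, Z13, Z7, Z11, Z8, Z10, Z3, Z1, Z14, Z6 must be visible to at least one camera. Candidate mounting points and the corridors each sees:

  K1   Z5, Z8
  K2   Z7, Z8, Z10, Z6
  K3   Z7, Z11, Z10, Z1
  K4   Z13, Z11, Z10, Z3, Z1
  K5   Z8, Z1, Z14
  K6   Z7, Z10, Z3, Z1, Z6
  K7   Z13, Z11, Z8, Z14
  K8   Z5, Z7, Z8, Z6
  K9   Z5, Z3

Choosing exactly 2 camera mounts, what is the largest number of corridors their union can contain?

9

Choosing K4, K8 covers {Z5, Z13, Z7, Z11, Z8, Z10, Z3, Z1, Z6} — 9 corridors.
No choice of 2 camera mounts does better; here Z14 is left uncovered.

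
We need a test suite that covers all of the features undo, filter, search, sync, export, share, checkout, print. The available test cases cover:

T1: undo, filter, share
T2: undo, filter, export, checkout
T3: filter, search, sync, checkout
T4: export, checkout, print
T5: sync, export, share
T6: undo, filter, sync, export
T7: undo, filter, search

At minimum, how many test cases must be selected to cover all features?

3

T1, T3, T4 together cover {undo, filter, search, sync, export, share, checkout, print} — every feature.
No 2 of the 7 test cases cover everything (all 21 pairs fall short), so 3 is minimum.
Greedy (largest uncovered first) would take T2, T3, T1, T4 — 4 test cases — but 3 suffice.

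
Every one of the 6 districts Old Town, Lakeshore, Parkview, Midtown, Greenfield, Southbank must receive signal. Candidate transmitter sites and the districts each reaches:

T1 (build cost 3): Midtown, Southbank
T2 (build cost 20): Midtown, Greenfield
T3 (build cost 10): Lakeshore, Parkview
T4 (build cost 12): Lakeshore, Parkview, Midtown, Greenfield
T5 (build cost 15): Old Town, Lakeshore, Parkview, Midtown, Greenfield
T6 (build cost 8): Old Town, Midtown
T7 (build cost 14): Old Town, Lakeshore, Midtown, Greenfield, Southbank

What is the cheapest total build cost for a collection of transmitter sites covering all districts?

T1, T5 cover every district at build cost 3 + 15 = 18.
Any cover uses at least 2 transmitter sites; among all covering selections none totals below 18.

18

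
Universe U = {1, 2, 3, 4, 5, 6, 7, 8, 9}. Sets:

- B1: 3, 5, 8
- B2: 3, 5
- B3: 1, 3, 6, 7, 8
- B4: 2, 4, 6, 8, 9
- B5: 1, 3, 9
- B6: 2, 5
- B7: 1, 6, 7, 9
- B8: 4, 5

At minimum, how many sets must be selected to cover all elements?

3

B1, B3, B4 together cover {1, 2, 3, 4, 5, 6, 7, 8, 9} — every element.
No 2 of the 8 sets cover everything (all 28 pairs fall short), so 3 is minimum.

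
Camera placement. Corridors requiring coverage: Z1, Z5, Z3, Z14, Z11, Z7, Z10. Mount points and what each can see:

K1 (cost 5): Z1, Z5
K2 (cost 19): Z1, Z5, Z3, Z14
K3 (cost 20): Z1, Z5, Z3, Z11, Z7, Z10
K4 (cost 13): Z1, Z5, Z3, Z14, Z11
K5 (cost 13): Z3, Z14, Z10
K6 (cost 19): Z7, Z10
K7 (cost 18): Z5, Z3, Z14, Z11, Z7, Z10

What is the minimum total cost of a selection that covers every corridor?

K1, K7 cover every corridor at cost 5 + 18 = 23.
Any cover uses at least 2 camera mounts; among all covering selections none totals below 23.

23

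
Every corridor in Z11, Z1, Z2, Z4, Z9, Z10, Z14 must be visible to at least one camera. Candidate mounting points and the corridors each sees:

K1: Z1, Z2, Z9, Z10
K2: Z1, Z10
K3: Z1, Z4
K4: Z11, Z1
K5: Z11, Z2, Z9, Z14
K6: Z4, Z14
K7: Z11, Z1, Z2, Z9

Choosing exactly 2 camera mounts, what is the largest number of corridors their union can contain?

6

Choosing K1, K5 covers {Z11, Z1, Z2, Z9, Z10, Z14} — 6 corridors.
No choice of 2 camera mounts does better; here Z4 is left uncovered.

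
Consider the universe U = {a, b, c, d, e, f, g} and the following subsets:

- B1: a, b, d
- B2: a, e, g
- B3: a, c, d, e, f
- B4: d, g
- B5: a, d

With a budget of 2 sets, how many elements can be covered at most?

6

Choosing B1, B3 covers {a, b, c, d, e, f} — 6 elements.
No choice of 2 sets does better; here g is left uncovered.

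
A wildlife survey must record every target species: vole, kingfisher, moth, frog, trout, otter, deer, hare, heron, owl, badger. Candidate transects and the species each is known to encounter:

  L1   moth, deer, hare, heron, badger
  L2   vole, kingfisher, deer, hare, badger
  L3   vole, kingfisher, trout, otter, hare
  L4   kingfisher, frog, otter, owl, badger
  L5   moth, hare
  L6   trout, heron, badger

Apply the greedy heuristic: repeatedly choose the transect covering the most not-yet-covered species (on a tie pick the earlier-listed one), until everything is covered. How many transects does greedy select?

Pick 1: L1 covers 5 new species (moth, deer, hare, heron, badger).
Pick 2: L3 covers 4 new species (vole, kingfisher, trout, otter).
Pick 3: L4 covers 2 new species (frog, owl).
Greedy uses 3 transects.

3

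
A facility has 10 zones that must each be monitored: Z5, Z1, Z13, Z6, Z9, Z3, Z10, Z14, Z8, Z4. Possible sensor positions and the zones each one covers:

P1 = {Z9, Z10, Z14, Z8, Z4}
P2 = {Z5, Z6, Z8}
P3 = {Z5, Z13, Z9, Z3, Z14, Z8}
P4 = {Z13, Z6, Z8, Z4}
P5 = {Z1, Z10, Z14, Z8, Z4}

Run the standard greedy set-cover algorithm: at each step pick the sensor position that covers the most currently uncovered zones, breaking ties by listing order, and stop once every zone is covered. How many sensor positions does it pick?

Pick 1: P3 covers 6 new zones (Z5, Z13, Z9, Z3, Z14, Z8).
Pick 2: P5 covers 3 new zones (Z1, Z10, Z4).
Pick 3: P2 covers 1 new zones (Z6).
Greedy uses 3 sensor positions.

3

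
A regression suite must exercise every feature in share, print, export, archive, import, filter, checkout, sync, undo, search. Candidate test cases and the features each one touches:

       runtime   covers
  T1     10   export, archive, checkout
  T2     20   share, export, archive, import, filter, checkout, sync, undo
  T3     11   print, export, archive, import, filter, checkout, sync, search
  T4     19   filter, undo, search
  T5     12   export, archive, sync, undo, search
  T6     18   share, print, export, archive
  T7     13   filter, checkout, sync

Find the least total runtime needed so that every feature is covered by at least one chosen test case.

31

T2, T3 cover every feature at runtime 20 + 11 = 31.
Any cover uses at least 2 test cases; among all covering selections none totals below 31.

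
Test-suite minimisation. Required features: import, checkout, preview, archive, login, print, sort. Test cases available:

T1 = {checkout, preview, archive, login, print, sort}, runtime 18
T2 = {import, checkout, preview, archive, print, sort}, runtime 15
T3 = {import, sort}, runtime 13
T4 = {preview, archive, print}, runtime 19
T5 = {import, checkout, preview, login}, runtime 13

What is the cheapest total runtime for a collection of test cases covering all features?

T2, T5 cover every feature at runtime 15 + 13 = 28.
Any cover uses at least 2 test cases; among all covering selections none totals below 28.

28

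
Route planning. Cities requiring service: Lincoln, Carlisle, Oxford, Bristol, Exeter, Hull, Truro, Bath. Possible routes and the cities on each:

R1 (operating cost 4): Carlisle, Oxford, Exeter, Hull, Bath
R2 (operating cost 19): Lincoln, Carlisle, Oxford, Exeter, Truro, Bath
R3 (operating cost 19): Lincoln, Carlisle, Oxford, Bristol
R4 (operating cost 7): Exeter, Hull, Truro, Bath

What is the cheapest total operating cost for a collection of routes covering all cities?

26

R3, R4 cover every city at operating cost 19 + 7 = 26.
Any cover uses at least 2 routes; among all covering selections none totals below 26.
Greedy by coverage-per-operating cost would pick R1, R4, R3 for 30 — worse than the optimum 26.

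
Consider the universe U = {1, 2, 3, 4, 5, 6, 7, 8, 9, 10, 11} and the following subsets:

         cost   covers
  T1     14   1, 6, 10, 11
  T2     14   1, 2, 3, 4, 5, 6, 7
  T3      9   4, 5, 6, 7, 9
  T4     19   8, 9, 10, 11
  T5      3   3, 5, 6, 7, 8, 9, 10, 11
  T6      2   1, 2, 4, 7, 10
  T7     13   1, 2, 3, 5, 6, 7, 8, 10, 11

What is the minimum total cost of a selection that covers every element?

5

T5, T6 cover every element at cost 3 + 2 = 5.
Any cover uses at least 2 sets; among all covering selections none totals below 5.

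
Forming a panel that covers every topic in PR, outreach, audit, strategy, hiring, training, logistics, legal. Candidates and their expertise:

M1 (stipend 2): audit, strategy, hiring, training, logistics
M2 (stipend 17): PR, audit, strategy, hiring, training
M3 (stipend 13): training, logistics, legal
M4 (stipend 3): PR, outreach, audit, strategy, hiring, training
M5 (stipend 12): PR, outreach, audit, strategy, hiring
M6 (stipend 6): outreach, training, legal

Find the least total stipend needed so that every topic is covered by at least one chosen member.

M1, M4, M6 cover every topic at stipend 2 + 3 + 6 = 11.
Any cover uses at least 2 members; among all covering selections none totals below 11.

11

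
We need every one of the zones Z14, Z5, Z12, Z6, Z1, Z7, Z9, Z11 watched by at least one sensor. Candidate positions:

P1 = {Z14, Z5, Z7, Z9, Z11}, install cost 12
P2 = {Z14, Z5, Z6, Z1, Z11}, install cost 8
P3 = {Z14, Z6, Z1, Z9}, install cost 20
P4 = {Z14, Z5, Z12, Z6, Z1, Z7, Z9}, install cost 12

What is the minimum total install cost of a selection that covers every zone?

20

P2, P4 cover every zone at install cost 8 + 12 = 20.
Any cover uses at least 2 sensor positions; among all covering selections none totals below 20.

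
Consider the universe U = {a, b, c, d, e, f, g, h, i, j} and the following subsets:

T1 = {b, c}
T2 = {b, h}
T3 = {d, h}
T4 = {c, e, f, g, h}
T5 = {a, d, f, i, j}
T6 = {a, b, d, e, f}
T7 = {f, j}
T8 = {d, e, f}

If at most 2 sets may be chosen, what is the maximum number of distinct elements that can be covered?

9

Choosing T4, T5 covers {a, c, d, e, f, g, h, i, j} — 9 elements.
No choice of 2 sets does better; here b is left uncovered.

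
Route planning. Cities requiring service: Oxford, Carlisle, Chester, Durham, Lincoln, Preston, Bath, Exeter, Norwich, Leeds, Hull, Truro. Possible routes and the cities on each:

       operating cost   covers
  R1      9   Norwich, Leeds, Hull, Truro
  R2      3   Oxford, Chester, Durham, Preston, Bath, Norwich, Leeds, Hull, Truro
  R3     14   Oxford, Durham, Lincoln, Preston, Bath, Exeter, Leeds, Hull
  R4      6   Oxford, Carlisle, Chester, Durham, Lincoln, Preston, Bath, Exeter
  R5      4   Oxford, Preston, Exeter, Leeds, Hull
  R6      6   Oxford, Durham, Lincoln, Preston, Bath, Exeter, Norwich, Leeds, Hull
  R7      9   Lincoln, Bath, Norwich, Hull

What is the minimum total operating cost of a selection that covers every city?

9

R2, R4 cover every city at operating cost 3 + 6 = 9.
Any cover uses at least 2 routes; among all covering selections none totals below 9.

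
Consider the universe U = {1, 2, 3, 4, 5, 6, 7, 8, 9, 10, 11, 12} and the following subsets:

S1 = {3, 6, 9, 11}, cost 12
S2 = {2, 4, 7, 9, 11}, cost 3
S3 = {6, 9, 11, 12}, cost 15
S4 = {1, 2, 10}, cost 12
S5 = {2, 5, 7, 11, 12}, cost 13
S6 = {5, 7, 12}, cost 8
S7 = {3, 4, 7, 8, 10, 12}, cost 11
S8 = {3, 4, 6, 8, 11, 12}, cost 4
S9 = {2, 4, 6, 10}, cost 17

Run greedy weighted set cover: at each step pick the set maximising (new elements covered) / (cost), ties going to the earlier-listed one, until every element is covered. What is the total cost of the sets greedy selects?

Pick 1: S2 adds 5 new (2, 4, 7, 9, 11) at cost 3 (ratio 5/3).
Pick 2: S8 adds 4 new (3, 6, 8, 12) at cost 4 (ratio 4/4).
Pick 3: S4 adds 2 new (1, 10) at cost 12 (ratio 2/12).
Pick 4: S6 adds 1 new (5) at cost 8 (ratio 1/8).
Greedy total cost: 3 + 4 + 12 + 8 = 27.

27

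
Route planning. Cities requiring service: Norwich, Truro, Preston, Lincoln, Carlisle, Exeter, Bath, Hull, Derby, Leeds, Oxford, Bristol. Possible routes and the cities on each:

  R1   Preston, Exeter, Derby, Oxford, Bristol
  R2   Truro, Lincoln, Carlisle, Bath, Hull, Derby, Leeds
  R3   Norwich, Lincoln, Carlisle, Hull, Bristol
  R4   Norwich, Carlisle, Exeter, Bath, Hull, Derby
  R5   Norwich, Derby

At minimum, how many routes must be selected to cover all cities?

3

R1, R2, R3 together cover {Norwich, Truro, Preston, Lincoln, Carlisle, Exeter, Bath, Hull, Derby, Leeds, Oxford, Bristol} — every city.
No 2 of the 5 routes cover everything (all 10 pairs fall short), so 3 is minimum.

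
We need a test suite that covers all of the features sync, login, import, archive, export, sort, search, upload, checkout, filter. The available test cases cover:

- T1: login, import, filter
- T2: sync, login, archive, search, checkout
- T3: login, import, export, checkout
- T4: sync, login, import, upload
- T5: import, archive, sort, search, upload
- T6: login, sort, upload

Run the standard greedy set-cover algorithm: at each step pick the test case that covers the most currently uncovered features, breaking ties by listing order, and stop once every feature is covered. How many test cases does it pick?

4

Pick 1: T2 covers 5 new features (sync, login, archive, search, checkout).
Pick 2: T5 covers 3 new features (import, sort, upload).
Pick 3: T1 covers 1 new features (filter).
Pick 4: T3 covers 1 new features (export).
Greedy uses 4 test cases.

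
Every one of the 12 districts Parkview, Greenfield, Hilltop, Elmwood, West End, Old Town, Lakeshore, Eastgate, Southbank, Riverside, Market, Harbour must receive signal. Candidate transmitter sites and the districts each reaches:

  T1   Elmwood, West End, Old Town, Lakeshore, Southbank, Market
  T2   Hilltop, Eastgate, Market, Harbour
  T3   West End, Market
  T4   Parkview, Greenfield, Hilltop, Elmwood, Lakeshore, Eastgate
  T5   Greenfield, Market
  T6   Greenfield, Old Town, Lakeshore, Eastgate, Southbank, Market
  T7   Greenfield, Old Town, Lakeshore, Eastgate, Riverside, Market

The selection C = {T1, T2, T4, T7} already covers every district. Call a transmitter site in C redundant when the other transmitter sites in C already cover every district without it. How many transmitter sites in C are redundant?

Drop T1: West End, Southbank uncovered — not redundant.
Drop T2: Harbour uncovered — not redundant.
Drop T4: Parkview uncovered — not redundant.
Drop T7: Riverside uncovered — not redundant.
None of the transmitter sites in C is redundant.

0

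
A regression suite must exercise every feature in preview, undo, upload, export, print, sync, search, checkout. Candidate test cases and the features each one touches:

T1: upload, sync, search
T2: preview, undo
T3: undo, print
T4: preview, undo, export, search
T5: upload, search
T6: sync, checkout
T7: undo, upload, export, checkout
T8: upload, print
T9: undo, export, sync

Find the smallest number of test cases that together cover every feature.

T4, T6, T8 together cover {preview, undo, upload, export, print, sync, search, checkout} — every feature.
No 2 of the 9 test cases cover everything (all 36 pairs fall short), so 3 is minimum.
Greedy (largest uncovered first) would take T4, T1, T3, T6 — 4 test cases — but 3 suffice.

3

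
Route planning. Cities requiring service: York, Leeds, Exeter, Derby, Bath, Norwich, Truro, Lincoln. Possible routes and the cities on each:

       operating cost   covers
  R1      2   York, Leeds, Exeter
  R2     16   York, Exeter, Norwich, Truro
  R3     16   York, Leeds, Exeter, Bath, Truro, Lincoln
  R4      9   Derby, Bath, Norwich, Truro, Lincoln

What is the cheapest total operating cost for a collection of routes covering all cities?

11

R1, R4 cover every city at operating cost 2 + 9 = 11.
Any cover uses at least 2 routes; among all covering selections none totals below 11.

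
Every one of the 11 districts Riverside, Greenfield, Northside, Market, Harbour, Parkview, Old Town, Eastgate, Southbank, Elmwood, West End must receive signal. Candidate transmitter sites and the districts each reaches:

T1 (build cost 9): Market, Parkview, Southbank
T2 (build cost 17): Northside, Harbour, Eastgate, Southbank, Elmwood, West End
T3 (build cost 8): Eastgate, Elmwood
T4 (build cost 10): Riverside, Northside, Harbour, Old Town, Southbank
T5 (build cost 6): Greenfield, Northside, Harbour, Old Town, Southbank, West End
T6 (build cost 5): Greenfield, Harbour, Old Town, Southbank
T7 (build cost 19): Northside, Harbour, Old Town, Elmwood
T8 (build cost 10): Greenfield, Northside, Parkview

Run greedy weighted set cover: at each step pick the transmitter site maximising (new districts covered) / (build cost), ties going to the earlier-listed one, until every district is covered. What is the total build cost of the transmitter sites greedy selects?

Pick 1: T5 adds 6 new (Greenfield, Northside, Harbour, Old Town, Southbank, West End) at build cost 6 (ratio 6/6).
Pick 2: T3 adds 2 new (Eastgate, Elmwood) at build cost 8 (ratio 2/8).
Pick 3: T1 adds 2 new (Market, Parkview) at build cost 9 (ratio 2/9).
Pick 4: T4 adds 1 new (Riverside) at build cost 10 (ratio 1/10).
Greedy total build cost: 6 + 8 + 9 + 10 = 33.

33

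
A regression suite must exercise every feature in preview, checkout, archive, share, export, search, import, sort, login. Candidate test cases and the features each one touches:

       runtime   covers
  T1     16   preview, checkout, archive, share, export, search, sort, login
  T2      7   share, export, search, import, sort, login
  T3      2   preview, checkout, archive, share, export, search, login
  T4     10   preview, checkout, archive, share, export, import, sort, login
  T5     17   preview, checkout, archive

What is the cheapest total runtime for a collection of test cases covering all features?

T2, T3 cover every feature at runtime 7 + 2 = 9.
Any cover uses at least 2 test cases; among all covering selections none totals below 9.

9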